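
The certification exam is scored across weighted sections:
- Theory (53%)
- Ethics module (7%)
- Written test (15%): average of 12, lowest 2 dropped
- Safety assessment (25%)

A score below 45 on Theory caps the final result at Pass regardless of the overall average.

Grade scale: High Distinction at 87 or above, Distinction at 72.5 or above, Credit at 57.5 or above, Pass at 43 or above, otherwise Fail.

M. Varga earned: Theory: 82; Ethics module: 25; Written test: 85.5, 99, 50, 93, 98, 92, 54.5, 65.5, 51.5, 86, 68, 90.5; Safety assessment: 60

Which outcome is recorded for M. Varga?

Written test: drop 50, 51.5 → average of remaining 10 = 832/10 = 83.2
Theory score 82 ≥ 45: minimum met.
Weighted total:
  Theory 82 × 0.53 = 43.46
  Ethics module 25 × 0.07 = 1.75
  Written test 83.2 × 0.15 = 12.48
  Safety assessment 60 × 0.25 = 15
Sum = 72.69
72.69 is ≥ 72.5 and < 87 → Distinction

Distinction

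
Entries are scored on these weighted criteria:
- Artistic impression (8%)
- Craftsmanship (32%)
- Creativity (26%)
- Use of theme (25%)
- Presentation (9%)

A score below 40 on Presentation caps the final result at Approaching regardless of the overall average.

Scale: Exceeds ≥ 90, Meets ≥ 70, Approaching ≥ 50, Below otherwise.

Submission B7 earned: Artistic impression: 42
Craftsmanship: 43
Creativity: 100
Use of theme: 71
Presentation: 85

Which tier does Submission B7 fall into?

Approaching

Presentation score 85 ≥ 40: minimum met.
Weighted total:
  Artistic impression 42 × 0.08 = 3.36
  Craftsmanship 43 × 0.32 = 13.76
  Creativity 100 × 0.26 = 26
  Use of theme 71 × 0.25 = 17.75
  Presentation 85 × 0.09 = 7.65
Sum = 68.52
68.52 is ≥ 50 and < 70 → Approaching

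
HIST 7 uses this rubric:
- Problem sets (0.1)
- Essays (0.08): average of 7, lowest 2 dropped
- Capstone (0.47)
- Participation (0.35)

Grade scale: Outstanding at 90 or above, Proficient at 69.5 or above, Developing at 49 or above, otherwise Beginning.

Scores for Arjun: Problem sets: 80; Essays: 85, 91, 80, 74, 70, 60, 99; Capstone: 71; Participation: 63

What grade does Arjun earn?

Essays: drop 60, 70 → average of remaining 5 = 429/5 = 85.8
Weighted total:
  Problem sets 80 × 0.1 = 8
  Essays 85.8 × 0.08 = 6.864
  Capstone 71 × 0.47 = 33.37
  Participation 63 × 0.35 = 22.05
Sum = 70.284
70.284 is ≥ 69.5 and < 90 → Proficient

Proficient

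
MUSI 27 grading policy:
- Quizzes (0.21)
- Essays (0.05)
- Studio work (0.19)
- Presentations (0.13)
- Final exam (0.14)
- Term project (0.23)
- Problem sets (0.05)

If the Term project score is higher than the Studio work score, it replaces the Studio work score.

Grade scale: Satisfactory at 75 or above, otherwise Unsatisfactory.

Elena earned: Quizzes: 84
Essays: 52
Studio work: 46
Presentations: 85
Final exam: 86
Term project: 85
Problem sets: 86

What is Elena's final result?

Satisfactory

Term project (85) > Studio work (46), so Studio work counts as 85.
Weighted total:
  Quizzes 84 × 0.21 = 17.64
  Essays 52 × 0.05 = 2.6
  Studio work 85 × 0.19 = 16.15
  Presentations 85 × 0.13 = 11.05
  Final exam 86 × 0.14 = 12.04
  Term project 85 × 0.23 = 19.55
  Problem sets 86 × 0.05 = 4.3
Sum = 83.33
83.33 ≥ 75 → Satisfactory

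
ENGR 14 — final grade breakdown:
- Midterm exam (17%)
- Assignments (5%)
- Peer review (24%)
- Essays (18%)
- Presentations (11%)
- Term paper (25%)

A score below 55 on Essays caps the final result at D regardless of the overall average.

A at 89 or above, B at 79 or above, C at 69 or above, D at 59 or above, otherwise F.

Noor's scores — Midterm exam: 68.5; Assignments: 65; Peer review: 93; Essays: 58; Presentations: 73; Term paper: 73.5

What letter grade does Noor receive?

C

Essays score 58 ≥ 55: minimum met.
Weighted total:
  Midterm exam 68.5 × 0.17 = 11.645
  Assignments 65 × 0.05 = 3.25
  Peer review 93 × 0.24 = 22.32
  Essays 58 × 0.18 = 10.44
  Presentations 73 × 0.11 = 8.03
  Term paper 73.5 × 0.25 = 18.375
Sum = 74.06
74.06 is ≥ 69 and < 79 → C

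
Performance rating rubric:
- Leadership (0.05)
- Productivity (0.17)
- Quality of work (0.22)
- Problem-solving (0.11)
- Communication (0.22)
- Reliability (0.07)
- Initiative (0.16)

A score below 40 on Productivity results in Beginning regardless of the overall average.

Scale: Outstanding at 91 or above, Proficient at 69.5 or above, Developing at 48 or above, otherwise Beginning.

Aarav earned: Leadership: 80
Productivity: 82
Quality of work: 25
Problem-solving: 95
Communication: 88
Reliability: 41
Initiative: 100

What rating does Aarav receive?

Productivity score 82 ≥ 40: minimum met.
Weighted total:
  Leadership 80 × 0.05 = 4
  Productivity 82 × 0.17 = 13.94
  Quality of work 25 × 0.22 = 5.5
  Problem-solving 95 × 0.11 = 10.45
  Communication 88 × 0.22 = 19.36
  Reliability 41 × 0.07 = 2.87
  Initiative 100 × 0.16 = 16
Sum = 72.12
72.12 is ≥ 69.5 and < 91 → Proficient

Proficient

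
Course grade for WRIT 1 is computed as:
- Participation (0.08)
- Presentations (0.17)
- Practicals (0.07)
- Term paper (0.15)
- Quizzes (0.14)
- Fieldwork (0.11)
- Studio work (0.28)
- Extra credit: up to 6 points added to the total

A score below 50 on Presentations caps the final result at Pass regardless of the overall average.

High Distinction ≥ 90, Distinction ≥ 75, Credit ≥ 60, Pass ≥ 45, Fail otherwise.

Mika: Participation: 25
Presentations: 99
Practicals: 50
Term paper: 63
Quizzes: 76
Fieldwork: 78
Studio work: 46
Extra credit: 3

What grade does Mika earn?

Presentations score 99 ≥ 50: minimum met.
Weighted total:
  Participation 25 × 0.08 = 2
  Presentations 99 × 0.17 = 16.83
  Practicals 50 × 0.07 = 3.5
  Term paper 63 × 0.15 = 9.45
  Quizzes 76 × 0.14 = 10.64
  Fieldwork 78 × 0.11 = 8.58
  Studio work 46 × 0.28 = 12.88
Sum = 63.88
Extra credit: 63.88 + 3 = 66.88
66.88 is ≥ 60 and < 75 → Credit

Credit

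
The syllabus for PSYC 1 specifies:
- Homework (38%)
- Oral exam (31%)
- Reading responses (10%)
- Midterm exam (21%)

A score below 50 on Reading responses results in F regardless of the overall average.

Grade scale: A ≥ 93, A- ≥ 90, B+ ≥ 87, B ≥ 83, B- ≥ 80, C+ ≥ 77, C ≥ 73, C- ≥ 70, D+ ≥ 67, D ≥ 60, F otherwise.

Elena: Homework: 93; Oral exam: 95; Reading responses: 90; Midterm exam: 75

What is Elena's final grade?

B+

Reading responses score 90 ≥ 50: minimum met.
Weighted total:
  Homework 93 × 0.38 = 35.34
  Oral exam 95 × 0.31 = 29.45
  Reading responses 90 × 0.1 = 9
  Midterm exam 75 × 0.21 = 15.75
Sum = 89.54
89.54 is ≥ 87 and < 90 → B+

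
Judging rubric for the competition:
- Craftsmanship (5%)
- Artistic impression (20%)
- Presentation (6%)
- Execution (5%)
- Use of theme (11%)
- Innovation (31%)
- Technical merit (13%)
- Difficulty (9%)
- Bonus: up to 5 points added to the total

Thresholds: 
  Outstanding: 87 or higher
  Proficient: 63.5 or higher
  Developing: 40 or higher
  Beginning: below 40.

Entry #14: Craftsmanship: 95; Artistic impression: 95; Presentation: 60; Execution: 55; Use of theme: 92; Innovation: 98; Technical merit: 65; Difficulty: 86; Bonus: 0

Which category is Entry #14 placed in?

Proficient

Weighted total:
  Craftsmanship 95 × 0.05 = 4.75
  Artistic impression 95 × 0.2 = 19
  Presentation 60 × 0.06 = 3.6
  Execution 55 × 0.05 = 2.75
  Use of theme 92 × 0.11 = 10.12
  Innovation 98 × 0.31 = 30.38
  Technical merit 65 × 0.13 = 8.45
  Difficulty 86 × 0.09 = 7.74
Sum = 86.79
Bonus: 86.79 + 0 = 86.79
86.79 is ≥ 63.5 and < 87 → Proficient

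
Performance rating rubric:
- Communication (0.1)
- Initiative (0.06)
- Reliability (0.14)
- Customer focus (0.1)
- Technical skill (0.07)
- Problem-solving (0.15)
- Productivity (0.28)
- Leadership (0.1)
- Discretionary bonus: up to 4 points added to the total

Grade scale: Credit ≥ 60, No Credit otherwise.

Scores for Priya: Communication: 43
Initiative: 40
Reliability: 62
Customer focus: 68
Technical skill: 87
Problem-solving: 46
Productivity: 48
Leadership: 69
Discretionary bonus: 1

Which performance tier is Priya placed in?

No Credit

Weighted total:
  Communication 43 × 0.1 = 4.3
  Initiative 40 × 0.06 = 2.4
  Reliability 62 × 0.14 = 8.68
  Customer focus 68 × 0.1 = 6.8
  Technical skill 87 × 0.07 = 6.09
  Problem-solving 46 × 0.15 = 6.9
  Productivity 48 × 0.28 = 13.44
  Leadership 69 × 0.1 = 6.9
Sum = 55.51
Discretionary bonus: 55.51 + 1 = 56.51
56.51 < 60 → No Credit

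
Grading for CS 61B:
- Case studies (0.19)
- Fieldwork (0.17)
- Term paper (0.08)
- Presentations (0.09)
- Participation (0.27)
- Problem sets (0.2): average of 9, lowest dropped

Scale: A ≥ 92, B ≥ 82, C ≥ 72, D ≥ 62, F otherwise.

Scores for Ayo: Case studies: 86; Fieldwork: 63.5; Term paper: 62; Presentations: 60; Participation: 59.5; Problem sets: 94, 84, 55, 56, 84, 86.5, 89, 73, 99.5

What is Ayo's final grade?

D

Problem sets: drop 55 → average of remaining 8 = 666/8 = 83.25
Weighted total:
  Case studies 86 × 0.19 = 16.34
  Fieldwork 63.5 × 0.17 = 10.795
  Term paper 62 × 0.08 = 4.96
  Presentations 60 × 0.09 = 5.4
  Participation 59.5 × 0.27 = 16.065
  Problem sets 83.25 × 0.2 = 16.65
Sum = 70.21
70.21 is ≥ 62 and < 72 → D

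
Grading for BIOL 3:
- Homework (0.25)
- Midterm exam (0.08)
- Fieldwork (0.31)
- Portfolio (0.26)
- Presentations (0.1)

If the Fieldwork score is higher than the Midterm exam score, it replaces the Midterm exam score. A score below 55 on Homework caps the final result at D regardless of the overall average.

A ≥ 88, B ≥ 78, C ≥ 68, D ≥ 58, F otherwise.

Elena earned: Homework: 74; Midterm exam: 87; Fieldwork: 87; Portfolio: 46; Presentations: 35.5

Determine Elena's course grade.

D

Fieldwork (87) ≤ Midterm exam (87), so Midterm exam stays at 87.
Homework score 74 ≥ 55: minimum met.
Weighted total:
  Homework 74 × 0.25 = 18.5
  Midterm exam 87 × 0.08 = 6.96
  Fieldwork 87 × 0.31 = 26.97
  Portfolio 46 × 0.26 = 11.96
  Presentations 35.5 × 0.1 = 3.55
Sum = 67.94
67.94 is ≥ 58 and < 68 → D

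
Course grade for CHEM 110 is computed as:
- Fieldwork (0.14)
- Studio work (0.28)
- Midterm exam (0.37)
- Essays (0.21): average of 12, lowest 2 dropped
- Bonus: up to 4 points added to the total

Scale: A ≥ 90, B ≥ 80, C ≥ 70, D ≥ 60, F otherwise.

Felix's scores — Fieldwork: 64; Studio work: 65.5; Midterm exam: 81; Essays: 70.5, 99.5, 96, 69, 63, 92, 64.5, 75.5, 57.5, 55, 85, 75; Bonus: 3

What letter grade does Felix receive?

Essays: drop 55, 57.5 → average of remaining 10 = 790/10 = 79
Weighted total:
  Fieldwork 64 × 0.14 = 8.96
  Studio work 65.5 × 0.28 = 18.34
  Midterm exam 81 × 0.37 = 29.97
  Essays 79 × 0.21 = 16.59
Sum = 73.86
Bonus: 73.86 + 3 = 76.86
76.86 is ≥ 70 and < 80 → C

C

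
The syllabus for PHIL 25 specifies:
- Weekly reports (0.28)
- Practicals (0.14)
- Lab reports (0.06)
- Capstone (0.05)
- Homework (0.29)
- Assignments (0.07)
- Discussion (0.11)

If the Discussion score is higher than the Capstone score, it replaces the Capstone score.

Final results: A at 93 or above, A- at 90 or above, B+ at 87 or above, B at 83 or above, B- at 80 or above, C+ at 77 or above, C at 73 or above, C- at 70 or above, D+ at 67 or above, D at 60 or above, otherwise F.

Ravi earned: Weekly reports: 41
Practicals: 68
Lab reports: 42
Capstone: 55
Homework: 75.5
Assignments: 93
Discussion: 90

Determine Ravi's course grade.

Discussion (90) > Capstone (55), so Capstone counts as 90.
Weighted total:
  Weekly reports 41 × 0.28 = 11.48
  Practicals 68 × 0.14 = 9.52
  Lab reports 42 × 0.06 = 2.52
  Capstone 90 × 0.05 = 4.5
  Homework 75.5 × 0.29 = 21.895
  Assignments 93 × 0.07 = 6.51
  Discussion 90 × 0.11 = 9.9
Sum = 66.325
66.325 is ≥ 60 and < 67 → D

D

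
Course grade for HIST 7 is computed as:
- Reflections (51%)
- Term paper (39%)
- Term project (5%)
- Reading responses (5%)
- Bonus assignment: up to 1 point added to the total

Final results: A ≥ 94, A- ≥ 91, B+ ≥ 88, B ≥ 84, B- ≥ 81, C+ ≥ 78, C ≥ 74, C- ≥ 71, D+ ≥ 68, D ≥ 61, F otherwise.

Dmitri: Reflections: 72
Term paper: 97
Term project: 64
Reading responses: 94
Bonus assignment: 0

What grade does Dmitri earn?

Weighted total:
  Reflections 72 × 0.51 = 36.72
  Term paper 97 × 0.39 = 37.83
  Term project 64 × 0.05 = 3.2
  Reading responses 94 × 0.05 = 4.7
Sum = 82.45
Bonus assignment: 82.45 + 0 = 82.45
82.45 is ≥ 81 and < 84 → B-

B-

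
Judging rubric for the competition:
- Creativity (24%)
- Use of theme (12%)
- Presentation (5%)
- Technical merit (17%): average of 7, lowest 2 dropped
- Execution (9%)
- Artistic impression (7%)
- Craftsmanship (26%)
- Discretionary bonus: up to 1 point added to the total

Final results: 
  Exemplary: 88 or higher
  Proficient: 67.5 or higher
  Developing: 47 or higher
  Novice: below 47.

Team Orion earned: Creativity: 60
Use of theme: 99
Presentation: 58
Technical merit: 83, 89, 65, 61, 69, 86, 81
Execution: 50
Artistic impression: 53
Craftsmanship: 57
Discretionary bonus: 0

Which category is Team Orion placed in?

Technical merit: drop 61, 65 → average of remaining 5 = 408/5 = 81.6
Weighted total:
  Creativity 60 × 0.24 = 14.4
  Use of theme 99 × 0.12 = 11.88
  Presentation 58 × 0.05 = 2.9
  Technical merit 81.6 × 0.17 = 13.872
  Execution 50 × 0.09 = 4.5
  Artistic impression 53 × 0.07 = 3.71
  Craftsmanship 57 × 0.26 = 14.82
Sum = 66.082
Discretionary bonus: 66.082 + 0 = 66.082
66.082 is ≥ 47 and < 67.5 → Developing

Developing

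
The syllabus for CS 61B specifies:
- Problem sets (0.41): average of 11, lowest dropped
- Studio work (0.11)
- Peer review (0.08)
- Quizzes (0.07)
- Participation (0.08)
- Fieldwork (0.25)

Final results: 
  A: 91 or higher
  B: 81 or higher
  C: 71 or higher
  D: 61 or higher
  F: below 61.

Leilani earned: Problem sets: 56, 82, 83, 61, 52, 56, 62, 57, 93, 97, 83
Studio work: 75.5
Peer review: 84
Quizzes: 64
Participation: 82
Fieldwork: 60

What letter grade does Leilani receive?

D

Problem sets: drop 52 → average of remaining 10 = 730/10 = 73
Weighted total:
  Problem sets 73 × 0.41 = 29.93
  Studio work 75.5 × 0.11 = 8.305
  Peer review 84 × 0.08 = 6.72
  Quizzes 64 × 0.07 = 4.48
  Participation 82 × 0.08 = 6.56
  Fieldwork 60 × 0.25 = 15
Sum = 70.995
70.995 is ≥ 61 and < 71 → D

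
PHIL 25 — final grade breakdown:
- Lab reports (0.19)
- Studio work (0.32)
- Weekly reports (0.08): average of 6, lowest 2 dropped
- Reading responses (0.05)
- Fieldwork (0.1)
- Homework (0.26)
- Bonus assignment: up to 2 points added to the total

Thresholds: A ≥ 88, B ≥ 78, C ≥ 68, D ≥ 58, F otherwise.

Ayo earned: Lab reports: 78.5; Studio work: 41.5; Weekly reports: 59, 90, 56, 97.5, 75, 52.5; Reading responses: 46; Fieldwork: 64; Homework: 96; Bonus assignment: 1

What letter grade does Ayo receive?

Weekly reports: drop 52.5, 56 → average of remaining 4 = 321.5/4 = 80.375
Weighted total:
  Lab reports 78.5 × 0.19 = 14.915
  Studio work 41.5 × 0.32 = 13.28
  Weekly reports 80.375 × 0.08 = 6.43
  Reading responses 46 × 0.05 = 2.3
  Fieldwork 64 × 0.1 = 6.4
  Homework 96 × 0.26 = 24.96
Sum = 68.285
Bonus assignment: 68.285 + 1 = 69.285
69.285 is ≥ 68 and < 78 → C

C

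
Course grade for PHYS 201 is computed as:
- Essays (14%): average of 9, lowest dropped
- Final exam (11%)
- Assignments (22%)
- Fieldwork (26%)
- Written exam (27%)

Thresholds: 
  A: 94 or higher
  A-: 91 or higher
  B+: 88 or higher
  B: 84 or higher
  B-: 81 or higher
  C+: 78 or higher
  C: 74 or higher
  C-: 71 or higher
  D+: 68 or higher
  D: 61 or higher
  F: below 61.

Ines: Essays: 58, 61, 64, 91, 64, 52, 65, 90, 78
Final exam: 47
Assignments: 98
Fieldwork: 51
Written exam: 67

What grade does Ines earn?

Essays: drop 52 → average of remaining 8 = 571/8 = 71.375
Weighted total:
  Essays 71.375 × 0.14 = 9.9925
  Final exam 47 × 0.11 = 5.17
  Assignments 98 × 0.22 = 21.56
  Fieldwork 51 × 0.26 = 13.26
  Written exam 67 × 0.27 = 18.09
Sum = 68.0725
68.0725 is ≥ 68 and < 71 → D+

D+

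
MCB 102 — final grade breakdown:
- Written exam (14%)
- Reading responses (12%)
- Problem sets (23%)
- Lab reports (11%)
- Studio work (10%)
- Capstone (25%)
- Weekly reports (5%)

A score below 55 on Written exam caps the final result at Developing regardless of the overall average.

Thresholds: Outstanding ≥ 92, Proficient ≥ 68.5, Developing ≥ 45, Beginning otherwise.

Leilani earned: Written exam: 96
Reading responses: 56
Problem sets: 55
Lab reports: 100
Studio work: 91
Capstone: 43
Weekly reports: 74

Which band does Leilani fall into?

Developing

Written exam score 96 ≥ 55: minimum met.
Weighted total:
  Written exam 96 × 0.14 = 13.44
  Reading responses 56 × 0.12 = 6.72
  Problem sets 55 × 0.23 = 12.65
  Lab reports 100 × 0.11 = 11
  Studio work 91 × 0.1 = 9.1
  Capstone 43 × 0.25 = 10.75
  Weekly reports 74 × 0.05 = 3.7
Sum = 67.36
67.36 is ≥ 45 and < 68.5 → Developing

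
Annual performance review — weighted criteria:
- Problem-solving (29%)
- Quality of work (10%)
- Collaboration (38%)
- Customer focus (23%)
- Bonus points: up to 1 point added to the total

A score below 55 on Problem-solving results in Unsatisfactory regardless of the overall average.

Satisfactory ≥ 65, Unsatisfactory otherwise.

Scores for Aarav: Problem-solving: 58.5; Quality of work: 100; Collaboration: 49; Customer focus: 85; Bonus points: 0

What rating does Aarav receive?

Problem-solving score 58.5 ≥ 55: minimum met.
Weighted total:
  Problem-solving 58.5 × 0.29 = 16.965
  Quality of work 100 × 0.1 = 10
  Collaboration 49 × 0.38 = 18.62
  Customer focus 85 × 0.23 = 19.55
Sum = 65.135
Bonus points: 65.135 + 0 = 65.135
65.135 ≥ 65 → Satisfactory

Satisfactory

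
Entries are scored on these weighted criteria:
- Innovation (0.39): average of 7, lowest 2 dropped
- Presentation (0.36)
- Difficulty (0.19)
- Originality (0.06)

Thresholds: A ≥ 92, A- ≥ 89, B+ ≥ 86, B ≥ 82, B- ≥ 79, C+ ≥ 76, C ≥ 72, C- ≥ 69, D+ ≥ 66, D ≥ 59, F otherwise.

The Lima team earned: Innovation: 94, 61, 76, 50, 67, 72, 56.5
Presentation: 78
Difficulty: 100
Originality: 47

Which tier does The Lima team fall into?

Innovation: drop 50, 56.5 → average of remaining 5 = 370/5 = 74
Weighted total:
  Innovation 74 × 0.39 = 28.86
  Presentation 78 × 0.36 = 28.08
  Difficulty 100 × 0.19 = 19
  Originality 47 × 0.06 = 2.82
Sum = 78.76
78.76 is ≥ 76 and < 79 → C+

C+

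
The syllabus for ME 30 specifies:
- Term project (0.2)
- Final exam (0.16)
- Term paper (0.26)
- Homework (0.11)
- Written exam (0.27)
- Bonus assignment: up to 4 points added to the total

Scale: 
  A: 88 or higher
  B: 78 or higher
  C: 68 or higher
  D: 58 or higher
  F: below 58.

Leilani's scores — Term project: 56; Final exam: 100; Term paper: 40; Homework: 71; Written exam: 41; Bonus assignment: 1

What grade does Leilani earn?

Weighted total:
  Term project 56 × 0.2 = 11.2
  Final exam 100 × 0.16 = 16
  Term paper 40 × 0.26 = 10.4
  Homework 71 × 0.11 = 7.81
  Written exam 41 × 0.27 = 11.07
Sum = 56.48
Bonus assignment: 56.48 + 1 = 57.48
57.48 < 58 → F

F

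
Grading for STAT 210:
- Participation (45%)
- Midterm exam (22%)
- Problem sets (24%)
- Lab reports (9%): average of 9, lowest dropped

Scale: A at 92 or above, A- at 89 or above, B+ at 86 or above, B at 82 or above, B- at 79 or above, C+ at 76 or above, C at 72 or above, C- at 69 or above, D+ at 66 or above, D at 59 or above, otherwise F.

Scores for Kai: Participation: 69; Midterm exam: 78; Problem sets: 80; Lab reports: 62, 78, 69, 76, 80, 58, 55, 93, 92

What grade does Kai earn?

C

Lab reports: drop 55 → average of remaining 8 = 608/8 = 76
Weighted total:
  Participation 69 × 0.45 = 31.05
  Midterm exam 78 × 0.22 = 17.16
  Problem sets 80 × 0.24 = 19.2
  Lab reports 76 × 0.09 = 6.84
Sum = 74.25
74.25 is ≥ 72 and < 76 → C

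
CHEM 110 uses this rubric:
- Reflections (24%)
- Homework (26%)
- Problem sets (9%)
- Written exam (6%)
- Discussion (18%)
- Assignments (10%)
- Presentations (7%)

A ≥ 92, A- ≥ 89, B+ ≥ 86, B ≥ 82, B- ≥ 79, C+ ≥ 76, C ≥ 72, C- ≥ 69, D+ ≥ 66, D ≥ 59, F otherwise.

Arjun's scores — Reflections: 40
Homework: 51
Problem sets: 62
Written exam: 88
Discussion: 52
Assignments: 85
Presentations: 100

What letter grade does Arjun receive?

F

Weighted total:
  Reflections 40 × 0.24 = 9.6
  Homework 51 × 0.26 = 13.26
  Problem sets 62 × 0.09 = 5.58
  Written exam 88 × 0.06 = 5.28
  Discussion 52 × 0.18 = 9.36
  Assignments 85 × 0.1 = 8.5
  Presentations 100 × 0.07 = 7
Sum = 58.58
58.58 < 59 → F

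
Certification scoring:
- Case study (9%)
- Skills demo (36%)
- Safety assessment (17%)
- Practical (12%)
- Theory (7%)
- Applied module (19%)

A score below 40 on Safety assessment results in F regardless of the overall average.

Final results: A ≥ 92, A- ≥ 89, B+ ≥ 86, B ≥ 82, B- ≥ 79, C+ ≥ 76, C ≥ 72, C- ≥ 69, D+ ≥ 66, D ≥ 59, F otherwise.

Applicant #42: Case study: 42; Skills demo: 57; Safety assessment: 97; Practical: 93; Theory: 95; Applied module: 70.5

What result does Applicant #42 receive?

Safety assessment score 97 ≥ 40: minimum met.
Weighted total:
  Case study 42 × 0.09 = 3.78
  Skills demo 57 × 0.36 = 20.52
  Safety assessment 97 × 0.17 = 16.49
  Practical 93 × 0.12 = 11.16
  Theory 95 × 0.07 = 6.65
  Applied module 70.5 × 0.19 = 13.395
Sum = 71.995
71.995 is ≥ 69 and < 72 → C-

C-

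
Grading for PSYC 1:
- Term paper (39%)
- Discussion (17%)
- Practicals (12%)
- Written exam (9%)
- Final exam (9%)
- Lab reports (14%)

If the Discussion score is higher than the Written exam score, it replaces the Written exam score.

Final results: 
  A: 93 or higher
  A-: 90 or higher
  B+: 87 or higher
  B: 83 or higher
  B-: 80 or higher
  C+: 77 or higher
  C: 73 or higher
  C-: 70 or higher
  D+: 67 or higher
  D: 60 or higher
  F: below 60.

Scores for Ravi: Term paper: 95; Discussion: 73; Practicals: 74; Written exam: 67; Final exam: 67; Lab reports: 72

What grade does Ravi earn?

Discussion (73) > Written exam (67), so Written exam counts as 73.
Weighted total:
  Term paper 95 × 0.39 = 37.05
  Discussion 73 × 0.17 = 12.41
  Practicals 74 × 0.12 = 8.88
  Written exam 73 × 0.09 = 6.57
  Final exam 67 × 0.09 = 6.03
  Lab reports 72 × 0.14 = 10.08
Sum = 81.02
81.02 is ≥ 80 and < 83 → B-

B-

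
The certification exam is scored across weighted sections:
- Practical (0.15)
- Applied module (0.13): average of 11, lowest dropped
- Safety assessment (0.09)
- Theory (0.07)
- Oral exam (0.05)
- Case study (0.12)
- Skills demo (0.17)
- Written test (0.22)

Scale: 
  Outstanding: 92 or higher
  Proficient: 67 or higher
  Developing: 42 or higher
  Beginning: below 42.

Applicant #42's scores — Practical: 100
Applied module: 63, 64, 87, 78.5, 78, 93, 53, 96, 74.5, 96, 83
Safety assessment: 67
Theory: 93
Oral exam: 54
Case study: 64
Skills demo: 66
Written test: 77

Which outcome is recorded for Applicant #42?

Proficient

Applied module: drop 53 → average of remaining 10 = 813/10 = 81.3
Weighted total:
  Practical 100 × 0.15 = 15
  Applied module 81.3 × 0.13 = 10.569
  Safety assessment 67 × 0.09 = 6.03
  Theory 93 × 0.07 = 6.51
  Oral exam 54 × 0.05 = 2.7
  Case study 64 × 0.12 = 7.68
  Skills demo 66 × 0.17 = 11.22
  Written test 77 × 0.22 = 16.94
Sum = 76.649
76.649 is ≥ 67 and < 92 → Proficient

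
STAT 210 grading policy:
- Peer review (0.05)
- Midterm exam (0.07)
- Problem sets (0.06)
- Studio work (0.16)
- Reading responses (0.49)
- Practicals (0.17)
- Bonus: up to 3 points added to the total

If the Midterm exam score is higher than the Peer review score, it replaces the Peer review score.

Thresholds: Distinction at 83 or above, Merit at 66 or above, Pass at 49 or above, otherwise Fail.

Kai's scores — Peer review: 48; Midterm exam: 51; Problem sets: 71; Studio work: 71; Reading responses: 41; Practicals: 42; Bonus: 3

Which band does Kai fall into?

Pass

Midterm exam (51) > Peer review (48), so Peer review counts as 51.
Weighted total:
  Peer review 51 × 0.05 = 2.55
  Midterm exam 51 × 0.07 = 3.57
  Problem sets 71 × 0.06 = 4.26
  Studio work 71 × 0.16 = 11.36
  Reading responses 41 × 0.49 = 20.09
  Practicals 42 × 0.17 = 7.14
Sum = 48.97
Bonus: 48.97 + 3 = 51.97
51.97 is ≥ 49 and < 66 → Pass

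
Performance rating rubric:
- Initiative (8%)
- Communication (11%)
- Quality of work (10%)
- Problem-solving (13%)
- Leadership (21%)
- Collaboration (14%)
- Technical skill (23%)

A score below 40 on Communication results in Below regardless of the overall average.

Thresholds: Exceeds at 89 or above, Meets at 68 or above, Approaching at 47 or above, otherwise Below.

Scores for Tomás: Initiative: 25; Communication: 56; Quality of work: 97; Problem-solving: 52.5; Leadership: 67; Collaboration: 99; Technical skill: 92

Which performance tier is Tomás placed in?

Communication score 56 ≥ 40: minimum met.
Weighted total:
  Initiative 25 × 0.08 = 2
  Communication 56 × 0.11 = 6.16
  Quality of work 97 × 0.1 = 9.7
  Problem-solving 52.5 × 0.13 = 6.825
  Leadership 67 × 0.21 = 14.07
  Collaboration 99 × 0.14 = 13.86
  Technical skill 92 × 0.23 = 21.16
Sum = 73.775
73.775 is ≥ 68 and < 89 → Meets

Meets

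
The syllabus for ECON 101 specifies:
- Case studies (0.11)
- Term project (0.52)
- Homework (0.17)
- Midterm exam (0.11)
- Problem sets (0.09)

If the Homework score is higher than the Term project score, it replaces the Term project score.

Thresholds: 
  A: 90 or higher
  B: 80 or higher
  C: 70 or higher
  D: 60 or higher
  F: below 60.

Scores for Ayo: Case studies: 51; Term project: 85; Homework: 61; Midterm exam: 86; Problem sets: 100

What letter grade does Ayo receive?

C

Homework (61) ≤ Term project (85), so Term project stays at 85.
Weighted total:
  Case studies 51 × 0.11 = 5.61
  Term project 85 × 0.52 = 44.2
  Homework 61 × 0.17 = 10.37
  Midterm exam 86 × 0.11 = 9.46
  Problem sets 100 × 0.09 = 9
Sum = 78.64
78.64 is ≥ 70 and < 80 → C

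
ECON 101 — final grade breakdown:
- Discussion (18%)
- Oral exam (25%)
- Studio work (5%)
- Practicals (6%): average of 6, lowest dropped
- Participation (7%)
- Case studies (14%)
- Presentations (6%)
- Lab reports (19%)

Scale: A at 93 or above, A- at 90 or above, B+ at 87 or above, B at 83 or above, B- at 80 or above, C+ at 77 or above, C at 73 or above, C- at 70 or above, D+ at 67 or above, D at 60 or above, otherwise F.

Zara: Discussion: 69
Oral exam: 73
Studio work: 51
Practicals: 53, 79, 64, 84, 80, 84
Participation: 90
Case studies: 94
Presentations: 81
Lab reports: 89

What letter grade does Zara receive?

Practicals: drop 53 → average of remaining 5 = 391/5 = 78.2
Weighted total:
  Discussion 69 × 0.18 = 12.42
  Oral exam 73 × 0.25 = 18.25
  Studio work 51 × 0.05 = 2.55
  Practicals 78.2 × 0.06 = 4.692
  Participation 90 × 0.07 = 6.3
  Case studies 94 × 0.14 = 13.16
  Presentations 81 × 0.06 = 4.86
  Lab reports 89 × 0.19 = 16.91
Sum = 79.142
79.142 is ≥ 77 and < 80 → C+

C+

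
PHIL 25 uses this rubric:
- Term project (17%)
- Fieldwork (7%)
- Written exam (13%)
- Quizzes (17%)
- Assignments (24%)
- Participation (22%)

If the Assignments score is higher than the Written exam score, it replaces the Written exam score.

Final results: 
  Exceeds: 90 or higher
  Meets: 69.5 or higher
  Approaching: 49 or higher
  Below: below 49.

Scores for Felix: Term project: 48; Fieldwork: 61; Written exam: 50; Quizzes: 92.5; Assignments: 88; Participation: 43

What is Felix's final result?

Meets

Assignments (88) > Written exam (50), so Written exam counts as 88.
Weighted total:
  Term project 48 × 0.17 = 8.16
  Fieldwork 61 × 0.07 = 4.27
  Written exam 88 × 0.13 = 11.44
  Quizzes 92.5 × 0.17 = 15.725
  Assignments 88 × 0.24 = 21.12
  Participation 43 × 0.22 = 9.46
Sum = 70.175
70.175 is ≥ 69.5 and < 90 → Meets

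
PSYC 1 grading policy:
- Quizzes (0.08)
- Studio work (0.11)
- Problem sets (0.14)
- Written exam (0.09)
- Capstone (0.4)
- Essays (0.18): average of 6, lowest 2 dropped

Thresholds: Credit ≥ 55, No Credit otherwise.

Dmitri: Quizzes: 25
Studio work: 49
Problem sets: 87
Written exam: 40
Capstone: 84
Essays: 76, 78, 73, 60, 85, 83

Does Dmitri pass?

Credit

Essays: drop 60, 73 → average of remaining 4 = 322/4 = 80.5
Weighted total:
  Quizzes 25 × 0.08 = 2
  Studio work 49 × 0.11 = 5.39
  Problem sets 87 × 0.14 = 12.18
  Written exam 40 × 0.09 = 3.6
  Capstone 84 × 0.4 = 33.6
  Essays 80.5 × 0.18 = 14.49
Sum = 71.26
71.26 ≥ 55 → Credit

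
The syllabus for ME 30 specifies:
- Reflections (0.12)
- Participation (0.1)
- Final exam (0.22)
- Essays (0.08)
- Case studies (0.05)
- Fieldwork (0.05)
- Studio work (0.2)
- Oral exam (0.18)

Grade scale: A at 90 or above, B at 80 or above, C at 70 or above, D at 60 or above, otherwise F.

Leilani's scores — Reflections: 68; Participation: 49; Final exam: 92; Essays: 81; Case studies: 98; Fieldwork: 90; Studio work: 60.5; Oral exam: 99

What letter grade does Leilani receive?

Weighted total:
  Reflections 68 × 0.12 = 8.16
  Participation 49 × 0.1 = 4.9
  Final exam 92 × 0.22 = 20.24
  Essays 81 × 0.08 = 6.48
  Case studies 98 × 0.05 = 4.9
  Fieldwork 90 × 0.05 = 4.5
  Studio work 60.5 × 0.2 = 12.1
  Oral exam 99 × 0.18 = 17.82
Sum = 79.1
79.1 is ≥ 70 and < 80 → C

C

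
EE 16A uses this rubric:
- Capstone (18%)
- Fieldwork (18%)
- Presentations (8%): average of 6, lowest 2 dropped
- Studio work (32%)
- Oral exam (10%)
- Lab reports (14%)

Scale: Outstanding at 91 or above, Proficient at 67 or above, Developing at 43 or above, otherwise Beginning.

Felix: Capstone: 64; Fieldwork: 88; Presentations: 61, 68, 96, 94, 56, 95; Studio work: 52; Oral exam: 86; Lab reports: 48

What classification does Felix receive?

Presentations: drop 56, 61 → average of remaining 4 = 353/4 = 88.25
Weighted total:
  Capstone 64 × 0.18 = 11.52
  Fieldwork 88 × 0.18 = 15.84
  Presentations 88.25 × 0.08 = 7.06
  Studio work 52 × 0.32 = 16.64
  Oral exam 86 × 0.1 = 8.6
  Lab reports 48 × 0.14 = 6.72
Sum = 66.38
66.38 is ≥ 43 and < 67 → Developing

Developing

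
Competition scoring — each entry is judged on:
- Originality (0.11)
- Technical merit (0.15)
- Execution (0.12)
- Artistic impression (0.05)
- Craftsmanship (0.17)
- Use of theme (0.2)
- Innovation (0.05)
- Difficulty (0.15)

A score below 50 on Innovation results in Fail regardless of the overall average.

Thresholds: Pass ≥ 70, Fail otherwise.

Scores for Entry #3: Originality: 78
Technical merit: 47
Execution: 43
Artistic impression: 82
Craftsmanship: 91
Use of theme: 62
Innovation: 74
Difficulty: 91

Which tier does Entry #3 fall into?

Innovation score 74 ≥ 50: minimum met.
Weighted total:
  Originality 78 × 0.11 = 8.58
  Technical merit 47 × 0.15 = 7.05
  Execution 43 × 0.12 = 5.16
  Artistic impression 82 × 0.05 = 4.1
  Craftsmanship 91 × 0.17 = 15.47
  Use of theme 62 × 0.2 = 12.4
  Innovation 74 × 0.05 = 3.7
  Difficulty 91 × 0.15 = 13.65
Sum = 70.11
70.11 ≥ 70 → Pass

Pass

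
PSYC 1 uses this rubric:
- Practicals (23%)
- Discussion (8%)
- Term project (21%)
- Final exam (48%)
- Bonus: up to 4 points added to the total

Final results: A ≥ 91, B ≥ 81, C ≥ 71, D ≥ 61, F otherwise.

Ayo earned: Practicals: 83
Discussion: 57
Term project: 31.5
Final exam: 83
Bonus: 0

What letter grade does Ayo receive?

Weighted total:
  Practicals 83 × 0.23 = 19.09
  Discussion 57 × 0.08 = 4.56
  Term project 31.5 × 0.21 = 6.615
  Final exam 83 × 0.48 = 39.84
Sum = 70.105
Bonus: 70.105 + 0 = 70.105
70.105 is ≥ 61 and < 71 → D

D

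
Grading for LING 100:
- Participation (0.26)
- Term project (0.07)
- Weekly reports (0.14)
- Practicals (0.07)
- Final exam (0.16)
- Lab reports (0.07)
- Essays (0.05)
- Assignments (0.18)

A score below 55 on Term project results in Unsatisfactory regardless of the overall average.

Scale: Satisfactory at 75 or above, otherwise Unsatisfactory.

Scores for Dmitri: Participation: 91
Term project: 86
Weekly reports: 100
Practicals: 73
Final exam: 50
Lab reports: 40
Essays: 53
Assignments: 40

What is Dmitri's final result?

Unsatisfactory

Term project score 86 ≥ 55: minimum met.
Weighted total:
  Participation 91 × 0.26 = 23.66
  Term project 86 × 0.07 = 6.02
  Weekly reports 100 × 0.14 = 14
  Practicals 73 × 0.07 = 5.11
  Final exam 50 × 0.16 = 8
  Lab reports 40 × 0.07 = 2.8
  Essays 53 × 0.05 = 2.65
  Assignments 40 × 0.18 = 7.2
Sum = 69.44
69.44 < 75 → Unsatisfactory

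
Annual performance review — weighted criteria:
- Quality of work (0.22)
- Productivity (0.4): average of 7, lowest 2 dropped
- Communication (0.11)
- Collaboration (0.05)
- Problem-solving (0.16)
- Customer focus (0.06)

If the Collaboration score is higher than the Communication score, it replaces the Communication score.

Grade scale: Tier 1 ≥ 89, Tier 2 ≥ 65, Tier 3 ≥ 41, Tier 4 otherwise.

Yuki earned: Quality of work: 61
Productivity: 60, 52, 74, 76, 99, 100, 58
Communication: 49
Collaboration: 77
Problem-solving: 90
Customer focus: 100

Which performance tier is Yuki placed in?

Tier 2

Productivity: drop 52, 58 → average of remaining 5 = 409/5 = 81.8
Collaboration (77) > Communication (49), so Communication counts as 77.
Weighted total:
  Quality of work 61 × 0.22 = 13.42
  Productivity 81.8 × 0.4 = 32.72
  Communication 77 × 0.11 = 8.47
  Collaboration 77 × 0.05 = 3.85
  Problem-solving 90 × 0.16 = 14.4
  Customer focus 100 × 0.06 = 6
Sum = 78.86
78.86 is ≥ 65 and < 89 → Tier 2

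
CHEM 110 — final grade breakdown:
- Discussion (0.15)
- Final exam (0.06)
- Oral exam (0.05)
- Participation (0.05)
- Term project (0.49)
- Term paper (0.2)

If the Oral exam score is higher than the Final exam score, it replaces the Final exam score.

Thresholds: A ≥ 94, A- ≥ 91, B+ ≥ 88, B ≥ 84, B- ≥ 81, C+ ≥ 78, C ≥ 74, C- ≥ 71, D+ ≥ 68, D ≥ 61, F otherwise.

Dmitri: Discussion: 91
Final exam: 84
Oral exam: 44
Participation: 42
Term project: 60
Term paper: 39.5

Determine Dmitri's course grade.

Oral exam (44) ≤ Final exam (84), so Final exam stays at 84.
Weighted total:
  Discussion 91 × 0.15 = 13.65
  Final exam 84 × 0.06 = 5.04
  Oral exam 44 × 0.05 = 2.2
  Participation 42 × 0.05 = 2.1
  Term project 60 × 0.49 = 29.4
  Term paper 39.5 × 0.2 = 7.9
Sum = 60.29
60.29 < 61 → F

F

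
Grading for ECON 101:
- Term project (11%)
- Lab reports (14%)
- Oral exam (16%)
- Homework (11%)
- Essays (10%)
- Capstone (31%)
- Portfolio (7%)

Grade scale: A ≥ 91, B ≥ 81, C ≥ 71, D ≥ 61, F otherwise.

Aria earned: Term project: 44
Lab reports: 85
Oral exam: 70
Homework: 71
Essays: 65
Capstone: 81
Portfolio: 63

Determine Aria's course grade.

C

Weighted total:
  Term project 44 × 0.11 = 4.84
  Lab reports 85 × 0.14 = 11.9
  Oral exam 70 × 0.16 = 11.2
  Homework 71 × 0.11 = 7.81
  Essays 65 × 0.1 = 6.5
  Capstone 81 × 0.31 = 25.11
  Portfolio 63 × 0.07 = 4.41
Sum = 71.77
71.77 is ≥ 71 and < 81 → C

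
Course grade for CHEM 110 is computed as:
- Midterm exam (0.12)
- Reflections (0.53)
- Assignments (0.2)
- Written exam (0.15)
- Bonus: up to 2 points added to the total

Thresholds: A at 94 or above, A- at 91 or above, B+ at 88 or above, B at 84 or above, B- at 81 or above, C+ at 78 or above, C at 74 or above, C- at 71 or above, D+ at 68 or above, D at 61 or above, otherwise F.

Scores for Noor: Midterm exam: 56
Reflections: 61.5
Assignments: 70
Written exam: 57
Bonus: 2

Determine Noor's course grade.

D

Weighted total:
  Midterm exam 56 × 0.12 = 6.72
  Reflections 61.5 × 0.53 = 32.595
  Assignments 70 × 0.2 = 14
  Written exam 57 × 0.15 = 8.55
Sum = 61.865
Bonus: 61.865 + 2 = 63.865
63.865 is ≥ 61 and < 68 → D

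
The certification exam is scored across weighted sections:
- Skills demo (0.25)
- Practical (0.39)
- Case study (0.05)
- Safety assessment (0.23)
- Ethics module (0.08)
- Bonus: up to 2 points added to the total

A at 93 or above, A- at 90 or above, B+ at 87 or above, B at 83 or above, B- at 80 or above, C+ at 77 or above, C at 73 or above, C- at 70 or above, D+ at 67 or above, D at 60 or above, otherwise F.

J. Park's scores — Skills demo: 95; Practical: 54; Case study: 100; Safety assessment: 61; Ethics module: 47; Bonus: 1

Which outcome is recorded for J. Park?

D+

Weighted total:
  Skills demo 95 × 0.25 = 23.75
  Practical 54 × 0.39 = 21.06
  Case study 100 × 0.05 = 5
  Safety assessment 61 × 0.23 = 14.03
  Ethics module 47 × 0.08 = 3.76
Sum = 67.6
Bonus: 67.6 + 1 = 68.6
68.6 is ≥ 67 and < 70 → D+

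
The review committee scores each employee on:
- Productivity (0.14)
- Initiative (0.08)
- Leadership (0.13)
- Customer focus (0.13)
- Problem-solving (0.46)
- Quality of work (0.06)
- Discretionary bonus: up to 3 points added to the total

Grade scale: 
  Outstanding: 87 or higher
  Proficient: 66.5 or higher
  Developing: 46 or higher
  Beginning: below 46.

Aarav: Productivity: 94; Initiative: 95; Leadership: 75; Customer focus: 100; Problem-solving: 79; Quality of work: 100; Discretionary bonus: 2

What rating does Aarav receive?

Weighted total:
  Productivity 94 × 0.14 = 13.16
  Initiative 95 × 0.08 = 7.6
  Leadership 75 × 0.13 = 9.75
  Customer focus 100 × 0.13 = 13
  Problem-solving 79 × 0.46 = 36.34
  Quality of work 100 × 0.06 = 6
Sum = 85.85
Discretionary bonus: 85.85 + 2 = 87.85
87.85 ≥ 87 → Outstanding

Outstanding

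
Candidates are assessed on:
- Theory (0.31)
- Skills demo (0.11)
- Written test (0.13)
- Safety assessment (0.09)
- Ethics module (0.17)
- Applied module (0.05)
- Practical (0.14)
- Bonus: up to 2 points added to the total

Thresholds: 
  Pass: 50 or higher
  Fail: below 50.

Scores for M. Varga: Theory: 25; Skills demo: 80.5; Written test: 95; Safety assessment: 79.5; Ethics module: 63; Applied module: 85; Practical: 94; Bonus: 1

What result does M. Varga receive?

Weighted total:
  Theory 25 × 0.31 = 7.75
  Skills demo 80.5 × 0.11 = 8.855
  Written test 95 × 0.13 = 12.35
  Safety assessment 79.5 × 0.09 = 7.155
  Ethics module 63 × 0.17 = 10.71
  Applied module 85 × 0.05 = 4.25
  Practical 94 × 0.14 = 13.16
Sum = 64.23
Bonus: 64.23 + 1 = 65.23
65.23 ≥ 50 → Pass

Pass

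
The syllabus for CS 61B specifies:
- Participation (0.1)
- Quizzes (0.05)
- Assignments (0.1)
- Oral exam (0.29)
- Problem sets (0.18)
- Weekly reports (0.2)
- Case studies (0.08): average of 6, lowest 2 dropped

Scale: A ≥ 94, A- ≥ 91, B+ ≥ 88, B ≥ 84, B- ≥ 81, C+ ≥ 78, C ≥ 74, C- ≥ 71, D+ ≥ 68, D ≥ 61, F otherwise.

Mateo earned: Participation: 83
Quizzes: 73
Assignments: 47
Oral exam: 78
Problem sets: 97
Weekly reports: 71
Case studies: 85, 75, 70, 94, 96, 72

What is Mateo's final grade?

C

Case studies: drop 70, 72 → average of remaining 4 = 350/4 = 87.5
Weighted total:
  Participation 83 × 0.1 = 8.3
  Quizzes 73 × 0.05 = 3.65
  Assignments 47 × 0.1 = 4.7
  Oral exam 78 × 0.29 = 22.62
  Problem sets 97 × 0.18 = 17.46
  Weekly reports 71 × 0.2 = 14.2
  Case studies 87.5 × 0.08 = 7
Sum = 77.93
77.93 is ≥ 74 and < 78 → C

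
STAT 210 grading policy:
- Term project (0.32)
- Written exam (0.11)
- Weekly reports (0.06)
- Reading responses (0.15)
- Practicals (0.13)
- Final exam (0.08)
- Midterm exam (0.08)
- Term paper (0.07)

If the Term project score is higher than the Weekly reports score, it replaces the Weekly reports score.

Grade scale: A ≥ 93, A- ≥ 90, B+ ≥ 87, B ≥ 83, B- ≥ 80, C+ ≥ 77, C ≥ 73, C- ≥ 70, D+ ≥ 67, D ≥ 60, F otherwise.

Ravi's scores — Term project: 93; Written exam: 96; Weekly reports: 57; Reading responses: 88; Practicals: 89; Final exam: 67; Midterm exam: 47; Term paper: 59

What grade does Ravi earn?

B

Term project (93) > Weekly reports (57), so Weekly reports counts as 93.
Weighted total:
  Term project 93 × 0.32 = 29.76
  Written exam 96 × 0.11 = 10.56
  Weekly reports 93 × 0.06 = 5.58
  Reading responses 88 × 0.15 = 13.2
  Practicals 89 × 0.13 = 11.57
  Final exam 67 × 0.08 = 5.36
  Midterm exam 47 × 0.08 = 3.76
  Term paper 59 × 0.07 = 4.13
Sum = 83.92
83.92 is ≥ 83 and < 87 → B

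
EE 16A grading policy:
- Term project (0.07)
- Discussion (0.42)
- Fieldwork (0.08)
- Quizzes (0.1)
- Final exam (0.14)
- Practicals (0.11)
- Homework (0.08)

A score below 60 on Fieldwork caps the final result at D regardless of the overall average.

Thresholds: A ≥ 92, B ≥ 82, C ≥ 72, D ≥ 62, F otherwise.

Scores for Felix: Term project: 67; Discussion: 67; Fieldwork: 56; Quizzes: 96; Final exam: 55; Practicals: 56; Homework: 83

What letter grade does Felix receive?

D

Fieldwork score 56 < 60: minimum not met.
Weighted total:
  Term project 67 × 0.07 = 4.69
  Discussion 67 × 0.42 = 28.14
  Fieldwork 56 × 0.08 = 4.48
  Quizzes 96 × 0.1 = 9.6
  Final exam 55 × 0.14 = 7.7
  Practicals 56 × 0.11 = 6.16
  Homework 83 × 0.08 = 6.64
Sum = 67.41
67.41 would be D; cap at D applies → D.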